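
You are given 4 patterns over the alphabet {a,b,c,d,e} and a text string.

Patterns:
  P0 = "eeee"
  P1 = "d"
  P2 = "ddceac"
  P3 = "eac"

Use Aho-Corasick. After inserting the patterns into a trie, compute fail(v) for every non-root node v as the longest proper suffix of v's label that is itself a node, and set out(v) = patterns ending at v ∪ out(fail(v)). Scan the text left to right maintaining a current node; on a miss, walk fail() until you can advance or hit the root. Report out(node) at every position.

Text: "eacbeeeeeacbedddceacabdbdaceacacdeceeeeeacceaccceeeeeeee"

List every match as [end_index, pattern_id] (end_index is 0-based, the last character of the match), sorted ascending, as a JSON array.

Construct AC machine:
Trie (insert patterns):
  0='ε' goto d→5 e→1
  1='e' goto a→11 e→2
  2='ee' goto e→3
  3='eee' goto e→4
  4='eeee' goto ·  ←P0
  5='d' goto d→6  ←P1
  6='dd' goto c→7
  7='ddc' goto e→8
  8='ddce' goto a→9
  9='ddcea' goto c→10
  10='ddceac' goto ·  ←P2
  11='ea' goto c→12
  12='eac' goto ·  ←P3

Failure links (BFS by depth):
  n1('e'): parent n0 fail=0; on 'e' 0 → fail=0;  out ∅∪∅=∅
  n5('d'): parent n0 fail=0; on 'd' 0 → fail=0;  out {1}∪∅={1}
  n2('ee'): parent n1 fail=0; on 'e' 0 → fail=1;  out ∅∪∅=∅
  n6('dd'): parent n5 fail=0; on 'd' 0 → fail=5;  out ∅∪{1}={1}
  n11('ea'): parent n1 fail=0; on 'a' 0 → fail=0;  out ∅∪∅=∅
  n3('eee'): parent n2 fail=1; on 'e' 1 → fail=2;  out ∅∪∅=∅
  n7('ddc'): parent n6 fail=5; on 'c' 5→0 → fail=0;  out ∅∪∅=∅
  n12('eac'): parent n11 fail=0; on 'c' 0 → fail=0;  out {3}∪∅={3}
  n4('eeee'): parent n3 fail=2; on 'e' 2 → fail=3;  out {0}∪∅={0}
  n8('ddce'): parent n7 fail=0; on 'e' 0 → fail=1;  out ∅∪∅=∅
  n9('ddcea'): parent n8 fail=1; on 'a' 1 → fail=11;  out ∅∪∅=∅
  n10('ddceac'): parent n9 fail=11; on 'c' 11 → fail=12;  out {2}∪{3}={2,3}

Run:
i=0 'e': node 0→1
i=1 'a': node 1→11
i=2 'c': node 11→12  emit P3@[0:2]
i=3 'b': node 12→0 ·f
i=4 'e': node 0→1
i=5 'e': node 1→2
i=6 'e': node 2→3
i=7 'e': node 3→4  emit P0@[4:7]
i=8 'e': node 4→4 ·f  emit P0@[5:8]
i=9 'a': node 4→11 ·f
i=10 'c': node 11→12  emit P3@[8:10]
i=11 'b': node 12→0 ·f
i=12 'e': node 0→1
i=13 'd': node 1→5 ·f  emit P1@[13:13]
i=14 'd': node 5→6  emit P1@[14:14]
i=15 'd': node 6→6 ·f  emit P1@[15:15]
i=16 'c': node 6→7
i=17 'e': node 7→8
i=18 'a': node 8→9
i=19 'c': node 9→10  emit P2@[14:19],P3@[17:19]
i=20 'a': node 10→0 ·f
i=21 'b': node 0→0
i=22 'd': node 0→5  emit P1@[22:22]
i=23 'b': node 5→0 ·f
i=24 'd': node 0→5  emit P1@[24:24]
i=25 'a': node 5→0 ·f
i=26 'c': node 0→0
i=27 'e': node 0→1
i=28 'a': node 1→11
i=29 'c': node 11→12  emit P3@[27:29]
i=30 'a': node 12→0 ·f
i=31 'c': node 0→0
i=32 'd': node 0→5  emit P1@[32:32]
i=33 'e': node 5→1 ·f
i=34 'c': node 1→0 ·f
i=35 'e': node 0→1
i=36 'e': node 1→2
i=37 'e': node 2→3
i=38 'e': node 3→4  emit P0@[35:38]
i=39 'e': node 4→4 ·f  emit P0@[36:39]
i=40 'a': node 4→11 ·f
i=41 'c': node 11→12  emit P3@[39:41]
i=42 'c': node 12→0 ·f
i=43 'e': node 0→1
i=44 'a': node 1→11
i=45 'c': node 11→12  emit P3@[43:45]
i=46 'c': node 12→0 ·f
i=47 'c': node 0→0
i=48 'e': node 0→1
i=49 'e': node 1→2
i=50 'e': node 2→3
i=51 'e': node 3→4  emit P0@[48:51]
i=52 'e': node 4→4 ·f  emit P0@[49:52]
i=53 'e': node 4→4 ·f  emit P0@[50:53]
i=54 'e': node 4→4 ·f  emit P0@[51:54]
i=55 'e': node 4→4 ·f  emit P0@[52:55]

All matches (sorted): [[2,3],[7,0],[8,0],[10,3],[13,1],[14,1],[15,1],[19,2],[19,3],[22,1],[24,1],[29,3],[32,1],[38,0],[39,0],[41,3],[45,3],[51,0],[52,0],[53,0],[54,0],[55,0]]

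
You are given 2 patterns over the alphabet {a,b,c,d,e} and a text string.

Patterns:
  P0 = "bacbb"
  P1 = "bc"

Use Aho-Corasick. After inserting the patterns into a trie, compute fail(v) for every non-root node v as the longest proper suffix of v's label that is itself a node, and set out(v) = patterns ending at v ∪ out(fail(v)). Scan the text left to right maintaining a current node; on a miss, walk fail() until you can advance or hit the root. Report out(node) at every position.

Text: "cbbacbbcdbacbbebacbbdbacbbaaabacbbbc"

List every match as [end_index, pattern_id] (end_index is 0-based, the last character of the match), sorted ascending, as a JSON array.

Build automaton:
Trie nodes:
  0='ε' goto b→1
  1='b' goto a→2 c→6
  2='ba' goto c→3
  3='bac' goto b→4
  4='bacb' goto b→5
  5='bacbb' goto ·  ←P0
  6='bc' goto ·  ←P1

BFS fail/out derivation:
  fail(1) 'b': from fail(0)=0 chase 'b': 0 ⇒ 0;  out=∅∪out(0)=∅
  fail(2) 'ba': from fail(1)=0 chase 'a': 0 ⇒ 0;  out=∅∪out(0)=∅
  fail(6) 'bc': from fail(1)=0 chase 'c': 0 ⇒ 0;  out={1}∪out(0)={1}
  fail(3) 'bac': from fail(2)=0 chase 'c': 0 ⇒ 0;  out=∅∪out(0)=∅
  fail(4) 'bacb': from fail(3)=0 chase 'b': 0 ⇒ 1;  out=∅∪out(1)=∅
  fail(5) 'bacbb': from fail(4)=1 chase 'b': 1→0 ⇒ 1;  out={0}∪out(1)={0}

Run:
pos 0 'c': at 0
pos 1 'b': at 1
pos 2 'b': at 1 (via fail)
pos 3 'a': at 2
pos 4 'c': at 3
pos 5 'b': at 4
pos 6 'b': at 5  → match P0@[2:6]
pos 7 'c': at 6 (via fail)  → match P1@[6:7]
pos 8 'd': at 0 (via fail)
pos 9 'b': at 1
pos 10 'a': at 2
pos 11 'c': at 3
pos 12 'b': at 4
pos 13 'b': at 5  → match P0@[9:13]
pos 14 'e': at 0 (via fail)
pos 15 'b': at 1
pos 16 'a': at 2
pos 17 'c': at 3
pos 18 'b': at 4
pos 19 'b': at 5  → match P0@[15:19]
pos 20 'd': at 0 (via fail)
pos 21 'b': at 1
pos 22 'a': at 2
pos 23 'c': at 3
pos 24 'b': at 4
pos 25 'b': at 5  → match P0@[21:25]
pos 26 'a': at 2 (via fail)
pos 27 'a': at 0 (via fail)
pos 28 'a': at 0
pos 29 'b': at 1
pos 30 'a': at 2
pos 31 'c': at 3
pos 32 'b': at 4
pos 33 'b': at 5  → match P0@[29:33]
pos 34 'b': at 1 (via fail)
pos 35 'c': at 6  → match P1@[34:35]

Result: [[6,0],[7,1],[13,0],[19,0],[25,0],[33,0],[35,1]]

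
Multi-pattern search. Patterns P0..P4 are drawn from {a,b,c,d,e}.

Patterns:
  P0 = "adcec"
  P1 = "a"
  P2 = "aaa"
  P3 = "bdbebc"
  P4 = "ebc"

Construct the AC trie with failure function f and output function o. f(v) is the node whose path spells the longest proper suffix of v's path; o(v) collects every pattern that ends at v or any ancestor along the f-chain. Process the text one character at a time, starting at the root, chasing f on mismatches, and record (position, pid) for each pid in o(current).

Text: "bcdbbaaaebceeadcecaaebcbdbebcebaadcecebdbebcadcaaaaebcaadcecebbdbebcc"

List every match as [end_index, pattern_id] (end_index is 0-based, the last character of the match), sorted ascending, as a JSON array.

Build automaton:
Trie (insert patterns):
  n0 'ε': a→1 b→8 e→14
  n1 'a': a→6 d→2  ←P1
  n2 'ad': c→3
  n3 'adc': e→4
  n4 'adce': c→5
  n5 'adcec': ·  ←P0
  n6 'aa': a→7
  n7 'aaa': ·  ←P2
  n8 'b': d→9
  n9 'bd': b→10
  n10 'bdb': e→11
  n11 'bdbe': b→12
  n12 'bdbeb': c→13
  n13 'bdbebc': ·  ←P3
  n14 'e': b→15
  n15 'eb': c→16
  n16 'ebc': ·  ←P4

Failure links (BFS by depth):
  fail(1) 'a': from fail(0)=0 chase 'a': 0 ⇒ 0;  out={1}∪out(0)={1}
  fail(8) 'b': from fail(0)=0 chase 'b': 0 ⇒ 0;  out=∅∪out(0)=∅
  fail(14) 'e': from fail(0)=0 chase 'e': 0 ⇒ 0;  out=∅∪out(0)=∅
  fail(2) 'ad': from fail(1)=0 chase 'd': 0 ⇒ 0;  out=∅∪out(0)=∅
  fail(6) 'aa': from fail(1)=0 chase 'a': 0 ⇒ 1;  out=∅∪out(1)={1}
  fail(9) 'bd': from fail(8)=0 chase 'd': 0 ⇒ 0;  out=∅∪out(0)=∅
  fail(15) 'eb': from fail(14)=0 chase 'b': 0 ⇒ 8;  out=∅∪out(8)=∅
  fail(3) 'adc': from fail(2)=0 chase 'c': 0 ⇒ 0;  out=∅∪out(0)=∅
  fail(7) 'aaa': from fail(6)=1 chase 'a': 1 ⇒ 6;  out={2}∪out(6)={1,2}
  fail(10) 'bdb': from fail(9)=0 chase 'b': 0 ⇒ 8;  out=∅∪out(8)=∅
  fail(16) 'ebc': from fail(15)=8 chase 'c': 8→0 ⇒ 0;  out={4}∪out(0)={4}
  fail(4) 'adce': from fail(3)=0 chase 'e': 0 ⇒ 14;  out=∅∪out(14)=∅
  fail(11) 'bdbe': from fail(10)=8 chase 'e': 8→0 ⇒ 14;  out=∅∪out(14)=∅
  fail(5) 'adcec': from fail(4)=14 chase 'c': 14→0 ⇒ 0;  out={0}∪out(0)={0}
  fail(12) 'bdbeb': from fail(11)=14 chase 'b': 14 ⇒ 15;  out=∅∪out(15)=∅
  fail(13) 'bdbebc': from fail(12)=15 chase 'c': 15 ⇒ 16;  out={3}∪out(16)={3,4}

Text stream:
[0] read 'b'  n0⇒n8
[1] read 'c'  n8⇒n0 (via fail)
[2] read 'd'  n0⇒n0
[3] read 'b'  n0⇒n8
[4] read 'b'  n8⇒n8 (via fail)
[5] read 'a'  n8⇒n1 (via fail)  emit P1@[5:5]
[6] read 'a'  n1⇒n6  emit P1@[6:6]
[7] read 'a'  n6⇒n7  emit P1@[7:7],P2@[5:7]
[8] read 'e'  n7⇒n14 (via fail)
[9] read 'b'  n14⇒n15
[10] read 'c'  n15⇒n16  emit P4@[8:10]
[11] read 'e'  n16⇒n14 (via fail)
[12] read 'e'  n14⇒n14 (via fail)
[13] read 'a'  n14⇒n1 (via fail)  emit P1@[13:13]
[14] read 'd'  n1⇒n2
[15] read 'c'  n2⇒n3
[16] read 'e'  n3⇒n4
[17] read 'c'  n4⇒n5  emit P0@[13:17]
[18] read 'a'  n5⇒n1 (via fail)  emit P1@[18:18]
[19] read 'a'  n1⇒n6  emit P1@[19:19]
[20] read 'e'  n6⇒n14 (via fail)
[21] read 'b'  n14⇒n15
[22] read 'c'  n15⇒n16  emit P4@[20:22]
[23] read 'b'  n16⇒n8 (via fail)
[24] read 'd'  n8⇒n9
[25] read 'b'  n9⇒n10
[26] read 'e'  n10⇒n11
[27] read 'b'  n11⇒n12
[28] read 'c'  n12⇒n13  emit P3@[23:28],P4@[26:28]
[29] read 'e'  n13⇒n14 (via fail)
[30] read 'b'  n14⇒n15
[31] read 'a'  n15⇒n1 (via fail)  emit P1@[31:31]
[32] read 'a'  n1⇒n6  emit P1@[32:32]
[33] read 'd'  n6⇒n2 (via fail)
[34] read 'c'  n2⇒n3
[35] read 'e'  n3⇒n4
[36] read 'c'  n4⇒n5  emit P0@[32:36]
[37] read 'e'  n5⇒n14 (via fail)
[38] read 'b'  n14⇒n15
[39] read 'd'  n15⇒n9 (via fail)
[40] read 'b'  n9⇒n10
[41] read 'e'  n10⇒n11
[42] read 'b'  n11⇒n12
[43] read 'c'  n12⇒n13  emit P3@[38:43],P4@[41:43]
[44] read 'a'  n13⇒n1 (via fail)  emit P1@[44:44]
[45] read 'd'  n1⇒n2
[46] read 'c'  n2⇒n3
[47] read 'a'  n3⇒n1 (via fail)  emit P1@[47:47]
[48] read 'a'  n1⇒n6  emit P1@[48:48]
[49] read 'a'  n6⇒n7  emit P1@[49:49],P2@[47:49]
[50] read 'a'  n7⇒n7 (via fail)  emit P1@[50:50],P2@[48:50]
[51] read 'e'  n7⇒n14 (via fail)
[52] read 'b'  n14⇒n15
[53] read 'c'  n15⇒n16  emit P4@[51:53]
[54] read 'a'  n16⇒n1 (via fail)  emit P1@[54:54]
[55] read 'a'  n1⇒n6  emit P1@[55:55]
[56] read 'd'  n6⇒n2 (via fail)
[57] read 'c'  n2⇒n3
[58] read 'e'  n3⇒n4
[59] read 'c'  n4⇒n5  emit P0@[55:59]
[60] read 'e'  n5⇒n14 (via fail)
[61] read 'b'  n14⇒n15
[62] read 'b'  n15⇒n8 (via fail)
[63] read 'd'  n8⇒n9
[64] read 'b'  n9⇒n10
[65] read 'e'  n10⇒n11
[66] read 'b'  n11⇒n12
[67] read 'c'  n12⇒n13  emit P3@[62:67],P4@[65:67]
[68] read 'c'  n13⇒n0 (via fail)

All matches (sorted): [[5,1],[6,1],[7,1],[7,2],[10,4],[13,1],[17,0],[18,1],[19,1],[22,4],[28,3],[28,4],[31,1],[32,1],[36,0],[43,3],[43,4],[44,1],[47,1],[48,1],[49,1],[49,2],[50,1],[50,2],[53,4],[54,1],[55,1],[59,0],[67,3],[67,4]]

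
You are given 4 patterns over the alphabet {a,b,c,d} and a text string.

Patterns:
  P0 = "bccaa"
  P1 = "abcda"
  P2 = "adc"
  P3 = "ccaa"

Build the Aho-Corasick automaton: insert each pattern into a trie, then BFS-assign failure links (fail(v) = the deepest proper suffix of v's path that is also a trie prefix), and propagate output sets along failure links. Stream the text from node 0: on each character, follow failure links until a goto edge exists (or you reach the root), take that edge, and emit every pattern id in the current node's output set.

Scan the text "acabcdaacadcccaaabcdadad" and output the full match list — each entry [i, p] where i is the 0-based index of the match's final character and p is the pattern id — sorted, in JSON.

Build automaton:
Trie nodes:
  n0 'ε': a→6 b→1 c→13
  n1 'b': c→2
  n2 'bc': c→3
  n3 'bcc': a→4
  n4 'bcca': a→5
  n5 'bccaa': ·  ←P0
  n6 'a': b→7 d→11
  n7 'ab': c→8
  n8 'abc': d→9
  n9 'abcd': a→10
  n10 'abcda': ·  ←P1
  n11 'ad': c→12
  n12 'adc': ·  ←P2
  n13 'c': c→14
  n14 'cc': a→15
  n15 'cca': a→16
  n16 'ccaa': ·  ←P3

BFS fail/out derivation:
  fail(1) 'b': from fail(0)=0 chase 'b': 0 ⇒ 0;  out=∅∪out(0)=∅
  fail(6) 'a': from fail(0)=0 chase 'a': 0 ⇒ 0;  out=∅∪out(0)=∅
  fail(13) 'c': from fail(0)=0 chase 'c': 0 ⇒ 0;  out=∅∪out(0)=∅
  fail(2) 'bc': from fail(1)=0 chase 'c': 0 ⇒ 13;  out=∅∪out(13)=∅
  fail(7) 'ab': from fail(6)=0 chase 'b': 0 ⇒ 1;  out=∅∪out(1)=∅
  fail(11) 'ad': from fail(6)=0 chase 'd': 0 ⇒ 0;  out=∅∪out(0)=∅
  fail(14) 'cc': from fail(13)=0 chase 'c': 0 ⇒ 13;  out=∅∪out(13)=∅
  fail(3) 'bcc': from fail(2)=13 chase 'c': 13 ⇒ 14;  out=∅∪out(14)=∅
  fail(8) 'abc': from fail(7)=1 chase 'c': 1 ⇒ 2;  out=∅∪out(2)=∅
  fail(12) 'adc': from fail(11)=0 chase 'c': 0 ⇒ 13;  out={2}∪out(13)={2}
  fail(15) 'cca': from fail(14)=13 chase 'a': 13→0 ⇒ 6;  out=∅∪out(6)=∅
  fail(4) 'bcca': from fail(3)=14 chase 'a': 14 ⇒ 15;  out=∅∪out(15)=∅
  fail(9) 'abcd': from fail(8)=2 chase 'd': 2→13→0 ⇒ 0;  out=∅∪out(0)=∅
  fail(16) 'ccaa': from fail(15)=6 chase 'a': 6→0 ⇒ 6;  out={3}∪out(6)={3}
  fail(5) 'bccaa': from fail(4)=15 chase 'a': 15 ⇒ 16;  out={0}∪out(16)={0,3}
  fail(10) 'abcda': from fail(9)=0 chase 'a': 0 ⇒ 6;  out={1}∪out(6)={1}

Scan:
[0] read 'a'  n0⇒n6
[1] read 'c'  n6⇒n13 ·f
[2] read 'a'  n13⇒n6 ·f
[3] read 'b'  n6⇒n7
[4] read 'c'  n7⇒n8
[5] read 'd'  n8⇒n9
[6] read 'a'  n9⇒n10  emit P1@[2:6]
[7] read 'a'  n10⇒n6 ·f
[8] read 'c'  n6⇒n13 ·f
[9] read 'a'  n13⇒n6 ·f
[10] read 'd'  n6⇒n11
[11] read 'c'  n11⇒n12  emit P2@[9:11]
[12] read 'c'  n12⇒n14 ·f
[13] read 'c'  n14⇒n14 ·f
[14] read 'a'  n14⇒n15
[15] read 'a'  n15⇒n16  emit P3@[12:15]
[16] read 'a'  n16⇒n6 ·f
[17] read 'b'  n6⇒n7
[18] read 'c'  n7⇒n8
[19] read 'd'  n8⇒n9
[20] read 'a'  n9⇒n10  emit P1@[16:20]
[21] read 'd'  n10⇒n11 ·f
[22] read 'a'  n11⇒n6 ·f
[23] read 'd'  n6⇒n11

All matches (sorted): [[6,1],[11,2],[15,3],[20,1]]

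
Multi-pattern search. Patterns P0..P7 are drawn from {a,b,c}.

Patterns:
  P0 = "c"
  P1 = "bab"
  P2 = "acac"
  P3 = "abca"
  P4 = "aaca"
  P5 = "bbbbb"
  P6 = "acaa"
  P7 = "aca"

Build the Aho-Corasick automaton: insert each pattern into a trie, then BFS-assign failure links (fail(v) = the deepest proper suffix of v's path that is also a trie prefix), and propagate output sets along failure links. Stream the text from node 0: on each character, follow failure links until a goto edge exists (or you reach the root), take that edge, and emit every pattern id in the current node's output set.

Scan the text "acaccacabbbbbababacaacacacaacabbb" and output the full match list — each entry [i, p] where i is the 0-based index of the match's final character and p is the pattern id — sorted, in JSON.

Build automaton:
Trie (insert patterns):
  n0 'ε': a→5 b→2 c→1
  n1 'c': ·  ←P0
  n2 'b': a→3 b→15
  n3 'ba': b→4
  n4 'bab': ·  ←P1
  n5 'a': a→12 b→9 c→6
  n6 'ac': a→7
  n7 'aca': a→19 c→8  ←P7
  n8 'acac': ·  ←P2
  n9 'ab': c→10
  n10 'abc': a→11
  n11 'abca': ·  ←P3
  n12 'aa': c→13
  n13 'aac': a→14
  n14 'aaca': ·  ←P4
  n15 'bb': b→16
  n16 'bbb': b→17
  n17 'bbbb': b→18
  n18 'bbbbb': ·  ←P5
  n19 'acaa': ·  ←P6

BFS fail/out derivation:
  fail(1) 'c': from fail(0)=0 chase 'c': 0 ⇒ 0;  out={0}∪out(0)={0}
  fail(2) 'b': from fail(0)=0 chase 'b': 0 ⇒ 0;  out=∅∪out(0)=∅
  fail(5) 'a': from fail(0)=0 chase 'a': 0 ⇒ 0;  out=∅∪out(0)=∅
  fail(3) 'ba': from fail(2)=0 chase 'a': 0 ⇒ 5;  out=∅∪out(5)=∅
  fail(6) 'ac': from fail(5)=0 chase 'c': 0 ⇒ 1;  out=∅∪out(1)={0}
  fail(9) 'ab': from fail(5)=0 chase 'b': 0 ⇒ 2;  out=∅∪out(2)=∅
  fail(12) 'aa': from fail(5)=0 chase 'a': 0 ⇒ 5;  out=∅∪out(5)=∅
  fail(15) 'bb': from fail(2)=0 chase 'b': 0 ⇒ 2;  out=∅∪out(2)=∅
  fail(4) 'bab': from fail(3)=5 chase 'b': 5 ⇒ 9;  out={1}∪out(9)={1}
  fail(7) 'aca': from fail(6)=1 chase 'a': 1→0 ⇒ 5;  out={7}∪out(5)={7}
  fail(10) 'abc': from fail(9)=2 chase 'c': 2→0 ⇒ 1;  out=∅∪out(1)={0}
  fail(13) 'aac': from fail(12)=5 chase 'c': 5 ⇒ 6;  out=∅∪out(6)={0}
  fail(16) 'bbb': from fail(15)=2 chase 'b': 2 ⇒ 15;  out=∅∪out(15)=∅
  fail(8) 'acac': from fail(7)=5 chase 'c': 5 ⇒ 6;  out={2}∪out(6)={0,2}
  fail(11) 'abca': from fail(10)=1 chase 'a': 1→0 ⇒ 5;  out={3}∪out(5)={3}
  fail(14) 'aaca': from fail(13)=6 chase 'a': 6 ⇒ 7;  out={4}∪out(7)={4,7}
  fail(17) 'bbbb': from fail(16)=15 chase 'b': 15 ⇒ 16;  out=∅∪out(16)=∅
  fail(19) 'acaa': from fail(7)=5 chase 'a': 5 ⇒ 12;  out={6}∪out(12)={6}
  fail(18) 'bbbbb': from fail(17)=16 chase 'b': 16 ⇒ 17;  out={5}∪out(17)={5}

Run:
[0] read 'a'  n0⇒n5
[1] read 'c'  n5⇒n6  → match P0@[1:1]
[2] read 'a'  n6⇒n7  → match P7@[0:2]
[3] read 'c'  n7⇒n8  → match P0@[3:3],P2@[0:3]
[4] read 'c'  n8⇒n1 ·f  → match P0@[4:4]
[5] read 'a'  n1⇒n5 ·f
[6] read 'c'  n5⇒n6  → match P0@[6:6]
[7] read 'a'  n6⇒n7  → match P7@[5:7]
[8] read 'b'  n7⇒n9 ·f
[9] read 'b'  n9⇒n15 ·f
[10] read 'b'  n15⇒n16
[11] read 'b'  n16⇒n17
[12] read 'b'  n17⇒n18  → match P5@[8:12]
[13] read 'a'  n18⇒n3 ·f
[14] read 'b'  n3⇒n4  → match P1@[12:14]
[15] read 'a'  n4⇒n3 ·f
[16] read 'b'  n3⇒n4  → match P1@[14:16]
[17] read 'a'  n4⇒n3 ·f
[18] read 'c'  n3⇒n6 ·f  → match P0@[18:18]
[19] read 'a'  n6⇒n7  → match P7@[17:19]
[20] read 'a'  n7⇒n19  → match P6@[17:20]
[21] read 'c'  n19⇒n13 ·f  → match P0@[21:21]
[22] read 'a'  n13⇒n14  → match P4@[19:22],P7@[20:22]
[23] read 'c'  n14⇒n8 ·f  → match P0@[23:23],P2@[20:23]
[24] read 'a'  n8⇒n7 ·f  → match P7@[22:24]
[25] read 'c'  n7⇒n8  → match P0@[25:25],P2@[22:25]
[26] read 'a'  n8⇒n7 ·f  → match P7@[24:26]
[27] read 'a'  n7⇒n19  → match P6@[24:27]
[28] read 'c'  n19⇒n13 ·f  → match P0@[28:28]
[29] read 'a'  n13⇒n14  → match P4@[26:29],P7@[27:29]
[30] read 'b'  n14⇒n9 ·f
[31] read 'b'  n9⇒n15 ·f
[32] read 'b'  n15⇒n16

Result: [[1,0],[2,7],[3,0],[3,2],[4,0],[6,0],[7,7],[12,5],[14,1],[16,1],[18,0],[19,7],[20,6],[21,0],[22,4],[22,7],[23,0],[23,2],[24,7],[25,0],[25,2],[26,7],[27,6],[28,0],[29,4],[29,7]]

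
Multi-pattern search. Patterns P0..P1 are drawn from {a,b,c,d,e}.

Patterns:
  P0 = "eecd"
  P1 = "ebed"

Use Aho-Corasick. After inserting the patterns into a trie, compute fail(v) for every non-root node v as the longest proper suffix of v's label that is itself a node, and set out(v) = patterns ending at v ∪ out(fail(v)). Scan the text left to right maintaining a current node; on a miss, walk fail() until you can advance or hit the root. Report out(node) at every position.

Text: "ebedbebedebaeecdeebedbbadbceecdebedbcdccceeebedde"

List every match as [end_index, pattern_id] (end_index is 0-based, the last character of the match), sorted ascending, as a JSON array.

Build:
Trie nodes:
  0='ε' goto e→1
  1='e' goto b→5 e→2
  2='ee' goto c→3
  3='eec' goto d→4
  4='eecd' goto ·  ←P0
  5='eb' goto e→6
  6='ebe' goto d→7
  7='ebed' goto ·  ←P1

Failure links (BFS by depth):
  n1('e'): parent n0 fail=0; on 'e' 0 → fail=0;  out ∅∪∅=∅
  n2('ee'): parent n1 fail=0; on 'e' 0 → fail=1;  out ∅∪∅=∅
  n5('eb'): parent n1 fail=0; on 'b' 0 → fail=0;  out ∅∪∅=∅
  n3('eec'): parent n2 fail=1; on 'c' 1→0 → fail=0;  out ∅∪∅=∅
  n6('ebe'): parent n5 fail=0; on 'e' 0 → fail=1;  out ∅∪∅=∅
  n4('eecd'): parent n3 fail=0; on 'd' 0 → fail=0;  out {0}∪∅={0}
  n7('ebed'): parent n6 fail=1; on 'd' 1→0 → fail=0;  out {1}∪∅={1}

Scan:
pos 0 'e': at 1
pos 1 'b': at 5
pos 2 'e': at 6
pos 3 'd': at 7  emit P1@[0:3]
pos 4 'b': at 0 (via fail)
pos 5 'e': at 1
pos 6 'b': at 5
pos 7 'e': at 6
pos 8 'd': at 7  emit P1@[5:8]
pos 9 'e': at 1 (via fail)
pos 10 'b': at 5
pos 11 'a': at 0 (via fail)
pos 12 'e': at 1
pos 13 'e': at 2
pos 14 'c': at 3
pos 15 'd': at 4  emit P0@[12:15]
pos 16 'e': at 1 (via fail)
pos 17 'e': at 2
pos 18 'b': at 5 (via fail)
pos 19 'e': at 6
pos 20 'd': at 7  emit P1@[17:20]
pos 21 'b': at 0 (via fail)
pos 22 'b': at 0
pos 23 'a': at 0
pos 24 'd': at 0
pos 25 'b': at 0
pos 26 'c': at 0
pos 27 'e': at 1
pos 28 'e': at 2
pos 29 'c': at 3
pos 30 'd': at 4  emit P0@[27:30]
pos 31 'e': at 1 (via fail)
pos 32 'b': at 5
pos 33 'e': at 6
pos 34 'd': at 7  emit P1@[31:34]
pos 35 'b': at 0 (via fail)
pos 36 'c': at 0
pos 37 'd': at 0
pos 38 'c': at 0
pos 39 'c': at 0
pos 40 'c': at 0
pos 41 'e': at 1
pos 42 'e': at 2
pos 43 'e': at 2 (via fail)
pos 44 'b': at 5 (via fail)
pos 45 'e': at 6
pos 46 'd': at 7  emit P1@[43:46]
pos 47 'd': at 0 (via fail)
pos 48 'e': at 1

Result: [[3,1],[8,1],[15,0],[20,1],[30,0],[34,1],[46,1]]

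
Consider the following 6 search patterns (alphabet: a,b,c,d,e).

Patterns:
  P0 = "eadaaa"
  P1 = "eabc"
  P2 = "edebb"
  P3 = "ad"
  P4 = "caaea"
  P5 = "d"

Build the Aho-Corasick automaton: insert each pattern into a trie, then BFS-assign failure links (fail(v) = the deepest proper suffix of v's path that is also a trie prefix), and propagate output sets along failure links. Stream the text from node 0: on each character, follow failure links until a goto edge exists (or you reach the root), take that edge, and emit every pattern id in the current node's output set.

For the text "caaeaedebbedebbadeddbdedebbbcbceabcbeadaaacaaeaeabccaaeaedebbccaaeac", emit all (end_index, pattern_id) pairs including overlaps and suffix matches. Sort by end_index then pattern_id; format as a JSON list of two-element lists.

Construct AC machine:
Trie (insert patterns):
  0='ε' goto a→13 c→15 d→20 e→1
  1='e' goto a→2 d→9
  2='ea' goto b→7 d→3
  3='ead' goto a→4
  4='eada' goto a→5
  5='eadaa' goto a→6
  6='eadaaa' goto ·  ←P0
  7='eab' goto c→8
  8='eabc' goto ·  ←P1
  9='ed' goto e→10
  10='ede' goto b→11
  11='edeb' goto b→12
  12='edebb' goto ·  ←P2
  13='a' goto d→14
  14='ad' goto ·  ←P3
  15='c' goto a→16
  16='ca' goto a→17
  17='caa' goto e→18
  18='caae' goto a→19
  19='caaea' goto ·  ←P4
  20='d' goto ·  ←P5

Failure links (BFS by depth):
  n1('e'): parent n0 fail=0; on 'e' 0 → fail=0;  out ∅∪∅=∅
  n13('a'): parent n0 fail=0; on 'a' 0 → fail=0;  out ∅∪∅=∅
  n15('c'): parent n0 fail=0; on 'c' 0 → fail=0;  out ∅∪∅=∅
  n20('d'): parent n0 fail=0; on 'd' 0 → fail=0;  out {5}∪∅={5}
  n2('ea'): parent n1 fail=0; on 'a' 0 → fail=13;  out ∅∪∅=∅
  n9('ed'): parent n1 fail=0; on 'd' 0 → fail=20;  out ∅∪{5}={5}
  n14('ad'): parent n13 fail=0; on 'd' 0 → fail=20;  out {3}∪{5}={3,5}
  n16('ca'): parent n15 fail=0; on 'a' 0 → fail=13;  out ∅∪∅=∅
  n3('ead'): parent n2 fail=13; on 'd' 13 → fail=14;  out ∅∪{3,5}={3,5}
  n7('eab'): parent n2 fail=13; on 'b' 13→0 → fail=0;  out ∅∪∅=∅
  n10('ede'): parent n9 fail=20; on 'e' 20→0 → fail=1;  out ∅∪∅=∅
  n17('caa'): parent n16 fail=13; on 'a' 13→0 → fail=13;  out ∅∪∅=∅
  n4('eada'): parent n3 fail=14; on 'a' 14→20→0 → fail=13;  out ∅∪∅=∅
  n8('eabc'): parent n7 fail=0; on 'c' 0 → fail=15;  out {1}∪∅={1}
  n11('edeb'): parent n10 fail=1; on 'b' 1→0 → fail=0;  out ∅∪∅=∅
  n18('caae'): parent n17 fail=13; on 'e' 13→0 → fail=1;  out ∅∪∅=∅
  n5('eadaa'): parent n4 fail=13; on 'a' 13→0 → fail=13;  out ∅∪∅=∅
  n12('edebb'): parent n11 fail=0; on 'b' 0 → fail=0;  out {2}∪∅={2}
  n19('caaea'): parent n18 fail=1; on 'a' 1 → fail=2;  out {4}∪∅={4}
  n6('eadaaa'): parent n5 fail=13; on 'a' 13→0 → fail=13;  out {0}∪∅={0}

Run:
pos 0 'c': at 15
pos 1 'a': at 16
pos 2 'a': at 17
pos 3 'e': at 18
pos 4 'a': at 19  ** P4@[0:4]
pos 5 'e': at 1 (fail-walked)
pos 6 'd': at 9  ** P5@[6:6]
pos 7 'e': at 10
pos 8 'b': at 11
pos 9 'b': at 12  ** P2@[5:9]
pos 10 'e': at 1 (fail-walked)
pos 11 'd': at 9  ** P5@[11:11]
pos 12 'e': at 10
pos 13 'b': at 11
pos 14 'b': at 12  ** P2@[10:14]
pos 15 'a': at 13 (fail-walked)
pos 16 'd': at 14  ** P3@[15:16],P5@[16:16]
pos 17 'e': at 1 (fail-walked)
pos 18 'd': at 9  ** P5@[18:18]
pos 19 'd': at 20 (fail-walked)  ** P5@[19:19]
pos 20 'b': at 0 (fail-walked)
pos 21 'd': at 20  ** P5@[21:21]
pos 22 'e': at 1 (fail-walked)
pos 23 'd': at 9  ** P5@[23:23]
pos 24 'e': at 10
pos 25 'b': at 11
pos 26 'b': at 12  ** P2@[22:26]
pos 27 'b': at 0 (fail-walked)
pos 28 'c': at 15
pos 29 'b': at 0 (fail-walked)
pos 30 'c': at 15
pos 31 'e': at 1 (fail-walked)
pos 32 'a': at 2
pos 33 'b': at 7
pos 34 'c': at 8  ** P1@[31:34]
pos 35 'b': at 0 (fail-walked)
pos 36 'e': at 1
pos 37 'a': at 2
pos 38 'd': at 3  ** P3@[37:38],P5@[38:38]
pos 39 'a': at 4
pos 40 'a': at 5
pos 41 'a': at 6  ** P0@[36:41]
pos 42 'c': at 15 (fail-walked)
pos 43 'a': at 16
pos 44 'a': at 17
pos 45 'e': at 18
pos 46 'a': at 19  ** P4@[42:46]
pos 47 'e': at 1 (fail-walked)
pos 48 'a': at 2
pos 49 'b': at 7
pos 50 'c': at 8  ** P1@[47:50]
pos 51 'c': at 15 (fail-walked)
pos 52 'a': at 16
pos 53 'a': at 17
pos 54 'e': at 18
pos 55 'a': at 19  ** P4@[51:55]
pos 56 'e': at 1 (fail-walked)
pos 57 'd': at 9  ** P5@[57:57]
pos 58 'e': at 10
pos 59 'b': at 11
pos 60 'b': at 12  ** P2@[56:60]
pos 61 'c': at 15 (fail-walked)
pos 62 'c': at 15 (fail-walked)
pos 63 'a': at 16
pos 64 'a': at 17
pos 65 'e': at 18
pos 66 'a': at 19  ** P4@[62:66]
pos 67 'c': at 15 (fail-walked)

Result: [[4,4],[6,5],[9,2],[11,5],[14,2],[16,3],[16,5],[18,5],[19,5],[21,5],[23,5],[26,2],[34,1],[38,3],[38,5],[41,0],[46,4],[50,1],[55,4],[57,5],[60,2],[66,4]]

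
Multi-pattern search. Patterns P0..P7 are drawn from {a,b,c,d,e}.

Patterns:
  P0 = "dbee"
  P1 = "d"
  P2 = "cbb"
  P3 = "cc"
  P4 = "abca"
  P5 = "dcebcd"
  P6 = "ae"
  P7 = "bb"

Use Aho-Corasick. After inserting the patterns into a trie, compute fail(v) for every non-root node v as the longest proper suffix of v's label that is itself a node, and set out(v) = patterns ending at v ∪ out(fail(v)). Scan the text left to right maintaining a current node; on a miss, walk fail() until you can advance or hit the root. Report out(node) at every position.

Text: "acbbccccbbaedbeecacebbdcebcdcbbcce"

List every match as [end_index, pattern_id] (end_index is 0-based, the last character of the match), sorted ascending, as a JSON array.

Build:
Trie nodes:
  n0 'ε': a→9 b→19 c→5 d→1
  n1 'd': b→2 c→13  [P1 ends]
  n2 'db': e→3
  n3 'dbe': e→4
  n4 'dbee': ·  [P0 ends]
  n5 'c': b→6 c→8
  n6 'cb': b→7
  n7 'cbb': ·  [P2 ends]
  n8 'cc': ·  [P3 ends]
  n9 'a': b→10 e→18
  n10 'ab': c→11
  n11 'abc': a→12
  n12 'abca': ·  [P4 ends]
  n13 'dc': e→14
  n14 'dce': b→15
  n15 'dceb': c→16
  n16 'dcebc': d→17
  n17 'dcebcd': ·  [P5 ends]
  n18 'ae': ·  [P6 ends]
  n19 'b': b→20
  n20 'bb': ·  [P7 ends]

BFS fail/out derivation:
  n1('d'): parent n0 fail=0; on 'd' 0 → fail=0;  out {1}∪∅={1}
  n5('c'): parent n0 fail=0; on 'c' 0 → fail=0;  out ∅∪∅=∅
  n9('a'): parent n0 fail=0; on 'a' 0 → fail=0;  out ∅∪∅=∅
  n19('b'): parent n0 fail=0; on 'b' 0 → fail=0;  out ∅∪∅=∅
  n2('db'): parent n1 fail=0; on 'b' 0 → fail=19;  out ∅∪∅=∅
  n6('cb'): parent n5 fail=0; on 'b' 0 → fail=19;  out ∅∪∅=∅
  n8('cc'): parent n5 fail=0; on 'c' 0 → fail=5;  out {3}∪∅={3}
  n10('ab'): parent n9 fail=0; on 'b' 0 → fail=19;  out ∅∪∅=∅
  n13('dc'): parent n1 fail=0; on 'c' 0 → fail=5;  out ∅∪∅=∅
  n18('ae'): parent n9 fail=0; on 'e' 0 → fail=0;  out {6}∪∅={6}
  n20('bb'): parent n19 fail=0; on 'b' 0 → fail=19;  out {7}∪∅={7}
  n3('dbe'): parent n2 fail=19; on 'e' 19→0 → fail=0;  out ∅∪∅=∅
  n7('cbb'): parent n6 fail=19; on 'b' 19 → fail=20;  out {2}∪{7}={2,7}
  n11('abc'): parent n10 fail=19; on 'c' 19→0 → fail=5;  out ∅∪∅=∅
  n14('dce'): parent n13 fail=5; on 'e' 5→0 → fail=0;  out ∅∪∅=∅
  n4('dbee'): parent n3 fail=0; on 'e' 0 → fail=0;  out {0}∪∅={0}
  n12('abca'): parent n11 fail=5; on 'a' 5→0 → fail=9;  out {4}∪∅={4}
  n15('dceb'): parent n14 fail=0; on 'b' 0 → fail=19;  out ∅∪∅=∅
  n16('dcebc'): parent n15 fail=19; on 'c' 19→0 → fail=5;  out ∅∪∅=∅
  n17('dcebcd'): parent n16 fail=5; on 'd' 5→0 → fail=1;  out {5}∪{1}={1,5}

Text stream:
pos 0 'a': at 9
pos 1 'c': at 5 (fail-walked)
pos 2 'b': at 6
pos 3 'b': at 7  emit P2@[1:3],P7@[2:3]
pos 4 'c': at 5 (fail-walked)
pos 5 'c': at 8  emit P3@[4:5]
pos 6 'c': at 8 (fail-walked)  emit P3@[5:6]
pos 7 'c': at 8 (fail-walked)  emit P3@[6:7]
pos 8 'b': at 6 (fail-walked)
pos 9 'b': at 7  emit P2@[7:9],P7@[8:9]
pos 10 'a': at 9 (fail-walked)
pos 11 'e': at 18  emit P6@[10:11]
pos 12 'd': at 1 (fail-walked)  emit P1@[12:12]
pos 13 'b': at 2
pos 14 'e': at 3
pos 15 'e': at 4  emit P0@[12:15]
pos 16 'c': at 5 (fail-walked)
pos 17 'a': at 9 (fail-walked)
pos 18 'c': at 5 (fail-walked)
pos 19 'e': at 0 (fail-walked)
pos 20 'b': at 19
pos 21 'b': at 20  emit P7@[20:21]
pos 22 'd': at 1 (fail-walked)  emit P1@[22:22]
pos 23 'c': at 13
pos 24 'e': at 14
pos 25 'b': at 15
pos 26 'c': at 16
pos 27 'd': at 17  emit P1@[27:27],P5@[22:27]
pos 28 'c': at 13 (fail-walked)
pos 29 'b': at 6 (fail-walked)
pos 30 'b': at 7  emit P2@[28:30],P7@[29:30]
pos 31 'c': at 5 (fail-walked)
pos 32 'c': at 8  emit P3@[31:32]
pos 33 'e': at 0 (fail-walked)

All matches (sorted): [[3,2],[3,7],[5,3],[6,3],[7,3],[9,2],[9,7],[11,6],[12,1],[15,0],[21,7],[22,1],[27,1],[27,5],[30,2],[30,7],[32,3]]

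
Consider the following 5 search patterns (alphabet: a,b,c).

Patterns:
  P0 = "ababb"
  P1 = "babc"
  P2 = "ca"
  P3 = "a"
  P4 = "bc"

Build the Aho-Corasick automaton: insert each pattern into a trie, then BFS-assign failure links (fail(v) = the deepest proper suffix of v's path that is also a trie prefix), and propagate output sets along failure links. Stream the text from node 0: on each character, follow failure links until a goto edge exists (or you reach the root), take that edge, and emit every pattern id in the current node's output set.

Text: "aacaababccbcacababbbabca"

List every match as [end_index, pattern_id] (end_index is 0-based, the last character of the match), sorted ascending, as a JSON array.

Construct AC machine:
Trie (insert patterns):
  n0 'ε': a→1 b→6 c→10
  n1 'a': b→2  ←P3
  n2 'ab': a→3
  n3 'aba': b→4
  n4 'abab': b→5
  n5 'ababb': ·  ←P0
  n6 'b': a→7 c→12
  n7 'ba': b→8
  n8 'bab': c→9
  n9 'babc': ·  ←P1
  n10 'c': a→11
  n11 'ca': ·  ←P2
  n12 'bc': ·  ←P4

Failure links (BFS by depth):
  n1('a'): parent n0 fail=0; on 'a' 0 → fail=0;  out {3}∪∅={3}
  n6('b'): parent n0 fail=0; on 'b' 0 → fail=0;  out ∅∪∅=∅
  n10('c'): parent n0 fail=0; on 'c' 0 → fail=0;  out ∅∪∅=∅
  n2('ab'): parent n1 fail=0; on 'b' 0 → fail=6;  out ∅∪∅=∅
  n7('ba'): parent n6 fail=0; on 'a' 0 → fail=1;  out ∅∪{3}={3}
  n11('ca'): parent n10 fail=0; on 'a' 0 → fail=1;  out {2}∪{3}={2,3}
  n12('bc'): parent n6 fail=0; on 'c' 0 → fail=10;  out {4}∪∅={4}
  n3('aba'): parent n2 fail=6; on 'a' 6 → fail=7;  out ∅∪{3}={3}
  n8('bab'): parent n7 fail=1; on 'b' 1 → fail=2;  out ∅∪∅=∅
  n4('abab'): parent n3 fail=7; on 'b' 7 → fail=8;  out ∅∪∅=∅
  n9('babc'): parent n8 fail=2; on 'c' 2→6 → fail=12;  out {1}∪{4}={1,4}
  n5('ababb'): parent n4 fail=8; on 'b' 8→2→6→0 → fail=6;  out {0}∪∅={0}

Text stream:
pos 0 'a': at 1  emit P3@[0:0]
pos 1 'a': at 1 (fail-walked)  emit P3@[1:1]
pos 2 'c': at 10 (fail-walked)
pos 3 'a': at 11  emit P2@[2:3],P3@[3:3]
pos 4 'a': at 1 (fail-walked)  emit P3@[4:4]
pos 5 'b': at 2
pos 6 'a': at 3  emit P3@[6:6]
pos 7 'b': at 4
pos 8 'c': at 9 (fail-walked)  emit P1@[5:8],P4@[7:8]
pos 9 'c': at 10 (fail-walked)
pos 10 'b': at 6 (fail-walked)
pos 11 'c': at 12  emit P4@[10:11]
pos 12 'a': at 11 (fail-walked)  emit P2@[11:12],P3@[12:12]
pos 13 'c': at 10 (fail-walked)
pos 14 'a': at 11  emit P2@[13:14],P3@[14:14]
pos 15 'b': at 2 (fail-walked)
pos 16 'a': at 3  emit P3@[16:16]
pos 17 'b': at 4
pos 18 'b': at 5  emit P0@[14:18]
pos 19 'b': at 6 (fail-walked)
pos 20 'a': at 7  emit P3@[20:20]
pos 21 'b': at 8
pos 22 'c': at 9  emit P1@[19:22],P4@[21:22]
pos 23 'a': at 11 (fail-walked)  emit P2@[22:23],P3@[23:23]

All matches (sorted): [[0,3],[1,3],[3,2],[3,3],[4,3],[6,3],[8,1],[8,4],[11,4],[12,2],[12,3],[14,2],[14,3],[16,3],[18,0],[20,3],[22,1],[22,4],[23,2],[23,3]]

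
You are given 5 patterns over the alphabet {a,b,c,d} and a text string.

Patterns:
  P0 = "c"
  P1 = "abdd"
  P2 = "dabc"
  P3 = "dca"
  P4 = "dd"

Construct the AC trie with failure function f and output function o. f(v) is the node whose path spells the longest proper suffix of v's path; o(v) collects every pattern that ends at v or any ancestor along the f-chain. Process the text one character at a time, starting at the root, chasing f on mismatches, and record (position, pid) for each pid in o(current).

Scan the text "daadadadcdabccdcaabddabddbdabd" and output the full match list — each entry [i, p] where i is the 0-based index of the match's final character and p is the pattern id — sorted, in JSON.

Build automaton:
Trie nodes:
  0='ε' goto a→2 c→1 d→6
  1='c' goto ·  ←P0
  2='a' goto b→3
  3='ab' goto d→4
  4='abd' goto d→5
  5='abdd' goto ·  ←P1
  6='d' goto a→7 c→10 d→12
  7='da' goto b→8
  8='dab' goto c→9
  9='dabc' goto ·  ←P2
  10='dc' goto a→11
  11='dca' goto ·  ←P3
  12='dd' goto ·  ←P4

Failure links (BFS by depth):
  fail(1) 'c': from fail(0)=0 chase 'c': 0 ⇒ 0;  out={0}∪out(0)={0}
  fail(2) 'a': from fail(0)=0 chase 'a': 0 ⇒ 0;  out=∅∪out(0)=∅
  fail(6) 'd': from fail(0)=0 chase 'd': 0 ⇒ 0;  out=∅∪out(0)=∅
  fail(3) 'ab': from fail(2)=0 chase 'b': 0 ⇒ 0;  out=∅∪out(0)=∅
  fail(7) 'da': from fail(6)=0 chase 'a': 0 ⇒ 2;  out=∅∪out(2)=∅
  fail(10) 'dc': from fail(6)=0 chase 'c': 0 ⇒ 1;  out=∅∪out(1)={0}
  fail(12) 'dd': from fail(6)=0 chase 'd': 0 ⇒ 6;  out={4}∪out(6)={4}
  fail(4) 'abd': from fail(3)=0 chase 'd': 0 ⇒ 6;  out=∅∪out(6)=∅
  fail(8) 'dab': from fail(7)=2 chase 'b': 2 ⇒ 3;  out=∅∪out(3)=∅
  fail(11) 'dca': from fail(10)=1 chase 'a': 1→0 ⇒ 2;  out={3}∪out(2)={3}
  fail(5) 'abdd': from fail(4)=6 chase 'd': 6 ⇒ 12;  out={1}∪out(12)={1,4}
  fail(9) 'dabc': from fail(8)=3 chase 'c': 3→0 ⇒ 1;  out={2}∪out(1)={0,2}

Text stream:
pos 0 'd': at 6
pos 1 'a': at 7
pos 2 'a': at 2 ·f
pos 3 'd': at 6 ·f
pos 4 'a': at 7
pos 5 'd': at 6 ·f
pos 6 'a': at 7
pos 7 'd': at 6 ·f
pos 8 'c': at 10  → match P0@[8:8]
pos 9 'd': at 6 ·f
pos 10 'a': at 7
pos 11 'b': at 8
pos 12 'c': at 9  → match P0@[12:12],P2@[9:12]
pos 13 'c': at 1 ·f  → match P0@[13:13]
pos 14 'd': at 6 ·f
pos 15 'c': at 10  → match P0@[15:15]
pos 16 'a': at 11  → match P3@[14:16]
pos 17 'a': at 2 ·f
pos 18 'b': at 3
pos 19 'd': at 4
pos 20 'd': at 5  → match P1@[17:20],P4@[19:20]
pos 21 'a': at 7 ·f
pos 22 'b': at 8
pos 23 'd': at 4 ·f
pos 24 'd': at 5  → match P1@[21:24],P4@[23:24]
pos 25 'b': at 0 ·f
pos 26 'd': at 6
pos 27 'a': at 7
pos 28 'b': at 8
pos 29 'd': at 4 ·f

Matches: [[8,0],[12,0],[12,2],[13,0],[15,0],[16,3],[20,1],[20,4],[24,1],[24,4]]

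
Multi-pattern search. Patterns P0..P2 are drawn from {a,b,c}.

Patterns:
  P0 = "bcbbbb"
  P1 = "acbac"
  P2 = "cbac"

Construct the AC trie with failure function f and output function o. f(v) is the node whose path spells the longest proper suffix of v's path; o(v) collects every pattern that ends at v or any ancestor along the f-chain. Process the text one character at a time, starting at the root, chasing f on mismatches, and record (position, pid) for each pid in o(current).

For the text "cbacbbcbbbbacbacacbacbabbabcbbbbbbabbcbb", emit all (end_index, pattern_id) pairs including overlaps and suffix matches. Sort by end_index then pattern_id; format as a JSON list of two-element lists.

Construct AC machine:
Trie nodes:
  0='ε' goto a→7 b→1 c→12
  1='b' goto c→2
  2='bc' goto b→3
  3='bcb' goto b→4
  4='bcbb' goto b→5
  5='bcbbb' goto b→6
  6='bcbbbb' goto ·  ←P0
  7='a' goto c→8
  8='ac' goto b→9
  9='acb' goto a→10
  10='acba' goto c→11
  11='acbac' goto ·  ←P1
  12='c' goto b→13
  13='cb' goto a→14
  14='cba' goto c→15
  15='cbac' goto ·  ←P2

Failure links (BFS by depth):
  fail(1) 'b': from fail(0)=0 chase 'b': 0 ⇒ 0;  out=∅∪out(0)=∅
  fail(7) 'a': from fail(0)=0 chase 'a': 0 ⇒ 0;  out=∅∪out(0)=∅
  fail(12) 'c': from fail(0)=0 chase 'c': 0 ⇒ 0;  out=∅∪out(0)=∅
  fail(2) 'bc': from fail(1)=0 chase 'c': 0 ⇒ 12;  out=∅∪out(12)=∅
  fail(8) 'ac': from fail(7)=0 chase 'c': 0 ⇒ 12;  out=∅∪out(12)=∅
  fail(13) 'cb': from fail(12)=0 chase 'b': 0 ⇒ 1;  out=∅∪out(1)=∅
  fail(3) 'bcb': from fail(2)=12 chase 'b': 12 ⇒ 13;  out=∅∪out(13)=∅
  fail(9) 'acb': from fail(8)=12 chase 'b': 12 ⇒ 13;  out=∅∪out(13)=∅
  fail(14) 'cba': from fail(13)=1 chase 'a': 1→0 ⇒ 7;  out=∅∪out(7)=∅
  fail(4) 'bcbb': from fail(3)=13 chase 'b': 13→1→0 ⇒ 1;  out=∅∪out(1)=∅
  fail(10) 'acba': from fail(9)=13 chase 'a': 13 ⇒ 14;  out=∅∪out(14)=∅
  fail(15) 'cbac': from fail(14)=7 chase 'c': 7 ⇒ 8;  out={2}∪out(8)={2}
  fail(5) 'bcbbb': from fail(4)=1 chase 'b': 1→0 ⇒ 1;  out=∅∪out(1)=∅
  fail(11) 'acbac': from fail(10)=14 chase 'c': 14 ⇒ 15;  out={1}∪out(15)={1,2}
  fail(6) 'bcbbbb': from fail(5)=1 chase 'b': 1→0 ⇒ 1;  out={0}∪out(1)={0}

Text stream:
i=0 'c': node 0→12
i=1 'b': node 12→13
i=2 'a': node 13→14
i=3 'c': node 14→15  → match P2@[0:3]
i=4 'b': node 15→9 (via fail)
i=5 'b': node 9→1 (via fail)
i=6 'c': node 1→2
i=7 'b': node 2→3
i=8 'b': node 3→4
i=9 'b': node 4→5
i=10 'b': node 5→6  → match P0@[5:10]
i=11 'a': node 6→7 (via fail)
i=12 'c': node 7→8
i=13 'b': node 8→9
i=14 'a': node 9→10
i=15 'c': node 10→11  → match P1@[11:15],P2@[12:15]
i=16 'a': node 11→7 (via fail)
i=17 'c': node 7→8
i=18 'b': node 8→9
i=19 'a': node 9→10
i=20 'c': node 10→11  → match P1@[16:20],P2@[17:20]
i=21 'b': node 11→9 (via fail)
i=22 'a': node 9→10
i=23 'b': node 10→1 (via fail)
i=24 'b': node 1→1 (via fail)
i=25 'a': node 1→7 (via fail)
i=26 'b': node 7→1 (via fail)
i=27 'c': node 1→2
i=28 'b': node 2→3
i=29 'b': node 3→4
i=30 'b': node 4→5
i=31 'b': node 5→6  → match P0@[26:31]
i=32 'b': node 6→1 (via fail)
i=33 'b': node 1→1 (via fail)
i=34 'a': node 1→7 (via fail)
i=35 'b': node 7→1 (via fail)
i=36 'b': node 1→1 (via fail)
i=37 'c': node 1→2
i=38 'b': node 2→3
i=39 'b': node 3→4

All matches (sorted): [[3,2],[10,0],[15,1],[15,2],[20,1],[20,2],[31,0]]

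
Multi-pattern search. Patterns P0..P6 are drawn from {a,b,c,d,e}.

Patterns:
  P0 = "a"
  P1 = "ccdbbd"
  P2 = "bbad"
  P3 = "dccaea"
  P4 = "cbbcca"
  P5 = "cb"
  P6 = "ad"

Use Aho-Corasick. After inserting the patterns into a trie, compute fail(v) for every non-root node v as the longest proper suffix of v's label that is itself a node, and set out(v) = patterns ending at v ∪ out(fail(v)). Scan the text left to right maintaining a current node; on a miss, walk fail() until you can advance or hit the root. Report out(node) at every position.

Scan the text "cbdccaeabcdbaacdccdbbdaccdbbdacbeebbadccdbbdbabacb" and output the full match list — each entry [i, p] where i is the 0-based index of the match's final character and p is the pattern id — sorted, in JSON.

Build automaton:
Trie nodes:
  0='ε' goto a→1 b→8 c→2 d→12
  1='a' goto d→23  ←P0
  2='c' goto b→18 c→3
  3='cc' goto d→4
  4='ccd' goto b→5
  5='ccdb' goto b→6
  6='ccdbb' goto d→7
  7='ccdbbd' goto ·  ←P1
  8='b' goto b→9
  9='bb' goto a→10
  10='bba' goto d→11
  11='bbad' goto ·  ←P2
  12='d' goto c→13
  13='dc' goto c→14
  14='dcc' goto a→15
  15='dcca' goto e→16
  16='dccae' goto a→17
  17='dccaea' goto ·  ←P3
  18='cb' goto b→19  ←P5
  19='cbb' goto c→20
  20='cbbc' goto c→21
  21='cbbcc' goto a→22
  22='cbbcca' goto ·  ←P4
  23='ad' goto ·  ←P6

Failure links (BFS by depth):
  fail(1) 'a': from fail(0)=0 chase 'a': 0 ⇒ 0;  out={0}∪out(0)={0}
  fail(2) 'c': from fail(0)=0 chase 'c': 0 ⇒ 0;  out=∅∪out(0)=∅
  fail(8) 'b': from fail(0)=0 chase 'b': 0 ⇒ 0;  out=∅∪out(0)=∅
  fail(12) 'd': from fail(0)=0 chase 'd': 0 ⇒ 0;  out=∅∪out(0)=∅
  fail(3) 'cc': from fail(2)=0 chase 'c': 0 ⇒ 2;  out=∅∪out(2)=∅
  fail(9) 'bb': from fail(8)=0 chase 'b': 0 ⇒ 8;  out=∅∪out(8)=∅
  fail(13) 'dc': from fail(12)=0 chase 'c': 0 ⇒ 2;  out=∅∪out(2)=∅
  fail(18) 'cb': from fail(2)=0 chase 'b': 0 ⇒ 8;  out={5}∪out(8)={5}
  fail(23) 'ad': from fail(1)=0 chase 'd': 0 ⇒ 12;  out={6}∪out(12)={6}
  fail(4) 'ccd': from fail(3)=2 chase 'd': 2→0 ⇒ 12;  out=∅∪out(12)=∅
  fail(10) 'bba': from fail(9)=8 chase 'a': 8→0 ⇒ 1;  out=∅∪out(1)={0}
  fail(14) 'dcc': from fail(13)=2 chase 'c': 2 ⇒ 3;  out=∅∪out(3)=∅
  fail(19) 'cbb': from fail(18)=8 chase 'b': 8 ⇒ 9;  out=∅∪out(9)=∅
  fail(5) 'ccdb': from fail(4)=12 chase 'b': 12→0 ⇒ 8;  out=∅∪out(8)=∅
  fail(11) 'bbad': from fail(10)=1 chase 'd': 1 ⇒ 23;  out={2}∪out(23)={2,6}
  fail(15) 'dcca': from fail(14)=3 chase 'a': 3→2→0 ⇒ 1;  out=∅∪out(1)={0}
  fail(20) 'cbbc': from fail(19)=9 chase 'c': 9→8→0 ⇒ 2;  out=∅∪out(2)=∅
  fail(6) 'ccdbb': from fail(5)=8 chase 'b': 8 ⇒ 9;  out=∅∪out(9)=∅
  fail(16) 'dccae': from fail(15)=1 chase 'e': 1→0 ⇒ 0;  out=∅∪out(0)=∅
  fail(21) 'cbbcc': from fail(20)=2 chase 'c': 2 ⇒ 3;  out=∅∪out(3)=∅
  fail(7) 'ccdbbd': from fail(6)=9 chase 'd': 9→8→0 ⇒ 12;  out={1}∪out(12)={1}
  fail(17) 'dccaea': from fail(16)=0 chase 'a': 0 ⇒ 1;  out={3}∪out(1)={0,3}
  fail(22) 'cbbcca': from fail(21)=3 chase 'a': 3→2→0 ⇒ 1;  out={4}∪out(1)={0,4}

Run:
i=0 'c': node 0→2
i=1 'b': node 2→18  → match P5@[0:1]
i=2 'd': node 18→12 (via fail)
i=3 'c': node 12→13
i=4 'c': node 13→14
i=5 'a': node 14→15  → match P0@[5:5]
i=6 'e': node 15→16
i=7 'a': node 16→17  → match P0@[7:7],P3@[2:7]
i=8 'b': node 17→8 (via fail)
i=9 'c': node 8→2 (via fail)
i=10 'd': node 2→12 (via fail)
i=11 'b': node 12→8 (via fail)
i=12 'a': node 8→1 (via fail)  → match P0@[12:12]
i=13 'a': node 1→1 (via fail)  → match P0@[13:13]
i=14 'c': node 1→2 (via fail)
i=15 'd': node 2→12 (via fail)
i=16 'c': node 12→13
i=17 'c': node 13→14
i=18 'd': node 14→4 (via fail)
i=19 'b': node 4→5
i=20 'b': node 5→6
i=21 'd': node 6→7  → match P1@[16:21]
i=22 'a': node 7→1 (via fail)  → match P0@[22:22]
i=23 'c': node 1→2 (via fail)
i=24 'c': node 2→3
i=25 'd': node 3→4
i=26 'b': node 4→5
i=27 'b': node 5→6
i=28 'd': node 6→7  → match P1@[23:28]
i=29 'a': node 7→1 (via fail)  → match P0@[29:29]
i=30 'c': node 1→2 (via fail)
i=31 'b': node 2→18  → match P5@[30:31]
i=32 'e': node 18→0 (via fail)
i=33 'e': node 0→0
i=34 'b': node 0→8
i=35 'b': node 8→9
i=36 'a': node 9→10  → match P0@[36:36]
i=37 'd': node 10→11  → match P2@[34:37],P6@[36:37]
i=38 'c': node 11→13 (via fail)
i=39 'c': node 13→14
i=40 'd': node 14→4 (via fail)
i=41 'b': node 4→5
i=42 'b': node 5→6
i=43 'd': node 6→7  → match P1@[38:43]
i=44 'b': node 7→8 (via fail)
i=45 'a': node 8→1 (via fail)  → match P0@[45:45]
i=46 'b': node 1→8 (via fail)
i=47 'a': node 8→1 (via fail)  → match P0@[47:47]
i=48 'c': node 1→2 (via fail)
i=49 'b': node 2→18  → match P5@[48:49]

Result: [[1,5],[5,0],[7,0],[7,3],[12,0],[13,0],[21,1],[22,0],[28,1],[29,0],[31,5],[36,0],[37,2],[37,6],[43,1],[45,0],[47,0],[49,5]]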